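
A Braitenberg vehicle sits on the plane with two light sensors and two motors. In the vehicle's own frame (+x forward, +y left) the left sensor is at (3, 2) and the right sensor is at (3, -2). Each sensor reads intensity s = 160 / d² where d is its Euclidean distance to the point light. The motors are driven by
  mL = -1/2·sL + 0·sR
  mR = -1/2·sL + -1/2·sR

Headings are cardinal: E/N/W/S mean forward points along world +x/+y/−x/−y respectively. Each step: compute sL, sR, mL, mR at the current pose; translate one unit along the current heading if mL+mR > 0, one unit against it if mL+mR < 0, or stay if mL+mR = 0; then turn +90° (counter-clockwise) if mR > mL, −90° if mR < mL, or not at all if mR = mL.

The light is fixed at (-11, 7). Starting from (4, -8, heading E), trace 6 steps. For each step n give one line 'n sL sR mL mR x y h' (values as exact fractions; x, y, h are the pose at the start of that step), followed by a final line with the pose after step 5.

0 160/493 160/613 -80/493 -88480/302209 4 -8 E
1 8/29 40/117 -4/29 -1048/3393 3 -8 S
2 160/377 32/53 -80/377 -10272/19981 3 -7 W
3 16/29 16/41 -8/29 -560/1189 4 -7 N
4 160/493 160/613 -80/493 -88480/302209 4 -8 E
5 8/29 40/117 -4/29 -1048/3393 3 -8 S
final 3 -7 W

n=0: pose=(4,-8,E); sL=160/493, sR=160/613; mL=-80/493, mR=-88480/302209; mL+mR=-137520/302209 → advance -1; mR−mL=-80/613 → turn -1·90°
n=1: pose=(3,-8,S); sL=8/29, sR=40/117; mL=-4/29, mR=-1048/3393; mL+mR=-1516/3393 → advance -1; mR−mL=-20/117 → turn -1·90°
n=2: pose=(3,-7,W); sL=160/377, sR=32/53; mL=-80/377, mR=-10272/19981; mL+mR=-14512/19981 → advance -1; mR−mL=-16/53 → turn -1·90°
n=3: pose=(4,-7,N); sL=16/29, sR=16/41; mL=-8/29, mR=-560/1189; mL+mR=-888/1189 → advance -1; mR−mL=-8/41 → turn -1·90°
n=4: pose=(4,-8,E); sL=160/493, sR=160/613; mL=-80/493, mR=-88480/302209; mL+mR=-137520/302209 → advance -1; mR−mL=-80/613 → turn -1·90°
n=5: pose=(3,-8,S); sL=8/29, sR=40/117; mL=-4/29, mR=-1048/3393; mL+mR=-1516/3393 → advance -1; mR−mL=-20/117 → turn -1·90°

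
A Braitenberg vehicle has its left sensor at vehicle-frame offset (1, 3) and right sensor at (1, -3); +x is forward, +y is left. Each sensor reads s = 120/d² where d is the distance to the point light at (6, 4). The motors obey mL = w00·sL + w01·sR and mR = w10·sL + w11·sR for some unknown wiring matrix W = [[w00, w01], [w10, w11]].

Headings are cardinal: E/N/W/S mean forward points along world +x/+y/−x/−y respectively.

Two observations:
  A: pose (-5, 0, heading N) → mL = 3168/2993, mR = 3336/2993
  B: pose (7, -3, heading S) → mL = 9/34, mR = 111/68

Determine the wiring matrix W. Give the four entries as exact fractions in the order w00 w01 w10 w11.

-1 1 1/2 1/2

obs A: pose=(-5,0,N) → sL=24/41, sR=120/73, mL=3168/2993, mR=3336/2993
obs B: pose=(7,-3,S) → sL=3/2, sR=30/17, mL=9/34, mR=111/68
sensor matrix S = [[24/41, 120/73], [3/2, 30/17]]; det S = -72900/50881
solve [mL_A; mL_B] = S·[w00; w01] and [mR_A; mR_B] = S·[w10; w11]:
  w00 = -1, w01 = 1, w10 = 1/2, w11 = 1/2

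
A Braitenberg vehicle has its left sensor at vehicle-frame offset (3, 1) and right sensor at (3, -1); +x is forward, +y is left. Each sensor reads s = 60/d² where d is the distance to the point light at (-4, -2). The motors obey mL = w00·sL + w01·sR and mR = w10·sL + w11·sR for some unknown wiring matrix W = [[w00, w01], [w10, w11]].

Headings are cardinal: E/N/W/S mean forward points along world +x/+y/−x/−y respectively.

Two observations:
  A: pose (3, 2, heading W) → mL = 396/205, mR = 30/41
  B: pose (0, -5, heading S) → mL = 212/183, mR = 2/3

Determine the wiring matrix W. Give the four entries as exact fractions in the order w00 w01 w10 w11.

1/2 1/2 0 1/2

obs A: pose=(3,2,W) → sL=12/5, sR=60/41, mL=396/205, mR=30/41
obs B: pose=(0,-5,S) → sL=60/61, sR=4/3, mL=212/183, mR=2/3
sensor matrix S = [[12/5, 60/41], [60/61, 4/3]]; det S = 22016/12505
solve [mL_A; mL_B] = S·[w00; w01] and [mR_A; mR_B] = S·[w10; w11]:
  w00 = 1/2, w01 = 1/2, w10 = 0, w11 = 1/2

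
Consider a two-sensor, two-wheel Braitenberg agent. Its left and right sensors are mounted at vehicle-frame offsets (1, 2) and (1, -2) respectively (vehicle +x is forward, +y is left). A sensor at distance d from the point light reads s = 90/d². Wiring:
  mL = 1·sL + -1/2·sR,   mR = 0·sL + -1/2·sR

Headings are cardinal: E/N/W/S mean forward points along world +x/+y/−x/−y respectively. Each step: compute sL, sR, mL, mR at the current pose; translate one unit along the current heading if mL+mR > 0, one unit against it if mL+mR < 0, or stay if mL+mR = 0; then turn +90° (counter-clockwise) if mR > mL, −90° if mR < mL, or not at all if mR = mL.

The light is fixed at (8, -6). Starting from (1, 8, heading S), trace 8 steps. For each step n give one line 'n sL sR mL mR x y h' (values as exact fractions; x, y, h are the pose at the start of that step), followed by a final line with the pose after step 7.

0 45/97 9/25 1377/4850 -9/50 1 8 S
1 18/37 90/289 3537/10693 -45/289 1 7 W
2 45/148 45/116 945/8584 -45/232 0 7 N
3 18/49 90/149 477/7301 -45/149 0 6 E
4 9/17 45/121 1413/4114 -45/242 -1 6 S
5 90/181 90/269 16065/48689 -45/269 -1 5 W
6 5/16 45/104 5/52 -45/208 -2 5 N
7 2/5 18/29 13/145 -9/29 -2 4 E
final -3 4 S

n=0: pose=(1,8,S); sL=45/97, sR=9/25; mL=1377/4850, mR=-9/50; mL+mR=252/2425 → advance +1; mR−mL=-45/97 → turn -1·90°
n=1: pose=(1,7,W); sL=18/37, sR=90/289; mL=3537/10693, mR=-45/289; mL+mR=1872/10693 → advance +1; mR−mL=-18/37 → turn -1·90°
n=2: pose=(0,7,N); sL=45/148, sR=45/116; mL=945/8584, mR=-45/232; mL+mR=-90/1073 → advance -1; mR−mL=-45/148 → turn -1·90°
n=3: pose=(0,6,E); sL=18/49, sR=90/149; mL=477/7301, mR=-45/149; mL+mR=-1728/7301 → advance -1; mR−mL=-18/49 → turn -1·90°
n=4: pose=(-1,6,S); sL=9/17, sR=45/121; mL=1413/4114, mR=-45/242; mL+mR=324/2057 → advance +1; mR−mL=-9/17 → turn -1·90°
n=5: pose=(-1,5,W); sL=90/181, sR=90/269; mL=16065/48689, mR=-45/269; mL+mR=7920/48689 → advance +1; mR−mL=-90/181 → turn -1·90°
n=6: pose=(-2,5,N); sL=5/16, sR=45/104; mL=5/52, mR=-45/208; mL+mR=-25/208 → advance -1; mR−mL=-5/16 → turn -1·90°
n=7: pose=(-2,4,E); sL=2/5, sR=18/29; mL=13/145, mR=-9/29; mL+mR=-32/145 → advance -1; mR−mL=-2/5 → turn -1·90°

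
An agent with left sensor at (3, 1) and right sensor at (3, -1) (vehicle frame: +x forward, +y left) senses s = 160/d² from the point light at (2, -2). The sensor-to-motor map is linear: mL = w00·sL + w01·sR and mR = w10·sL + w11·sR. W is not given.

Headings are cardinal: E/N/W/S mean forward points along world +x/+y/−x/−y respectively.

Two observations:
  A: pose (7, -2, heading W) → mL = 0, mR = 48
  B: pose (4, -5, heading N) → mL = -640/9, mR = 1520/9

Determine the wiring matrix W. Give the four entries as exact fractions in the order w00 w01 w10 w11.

-1/2 1/2 1 1/2

obs A: pose=(7,-2,W) → sL=32, sR=32, mL=0, mR=48
obs B: pose=(4,-5,N) → sL=160, sR=160/9, mL=-640/9, mR=1520/9
sensor matrix S = [[32, 32], [160, 160/9]]; det S = -40960/9
solve [mL_A; mL_B] = S·[w00; w01] and [mR_A; mR_B] = S·[w10; w11]:
  w00 = -1/2, w01 = 1/2, w10 = 1, w11 = 1/2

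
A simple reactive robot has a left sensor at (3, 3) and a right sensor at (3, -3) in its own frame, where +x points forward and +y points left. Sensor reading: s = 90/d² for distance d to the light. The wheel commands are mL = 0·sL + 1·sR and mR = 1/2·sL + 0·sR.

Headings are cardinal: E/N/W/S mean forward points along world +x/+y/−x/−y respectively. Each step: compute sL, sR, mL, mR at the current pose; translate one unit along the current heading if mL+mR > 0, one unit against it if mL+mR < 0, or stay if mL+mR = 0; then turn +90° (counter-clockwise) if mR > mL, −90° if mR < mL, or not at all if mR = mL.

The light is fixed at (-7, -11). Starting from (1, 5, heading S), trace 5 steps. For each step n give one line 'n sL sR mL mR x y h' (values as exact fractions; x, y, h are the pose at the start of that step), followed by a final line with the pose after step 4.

n=0: pose=(1,5,S); sL=9/29, sR=45/97; mL=45/97, mR=9/58; mL+mR=3483/5626 → advance +1; mR−mL=-1737/5626 → turn -1·90°
n=1: pose=(1,4,W); sL=90/169, sR=90/349; mL=90/349, mR=45/169; mL+mR=30915/58981 → advance +1; mR−mL=495/58981 → turn +1·90°
n=2: pose=(0,4,S); sL=45/122, sR=9/16; mL=9/16, mR=45/244; mL+mR=729/976 → advance +1; mR−mL=-369/976 → turn -1·90°
n=3: pose=(0,3,W); sL=90/137, sR=18/61; mL=18/61, mR=45/137; mL+mR=5211/8357 → advance +1; mR−mL=279/8357 → turn +1·90°
n=4: pose=(-1,3,S); sL=45/101, sR=9/13; mL=9/13, mR=45/202; mL+mR=2403/2626 → advance +1; mR−mL=-1233/2626 → turn -1·90°

0 9/29 45/97 45/97 9/58 1 5 S
1 90/169 90/349 90/349 45/169 1 4 W
2 45/122 9/16 9/16 45/244 0 4 S
3 90/137 18/61 18/61 45/137 0 3 W
4 45/101 9/13 9/13 45/202 -1 3 S
final -1 2 W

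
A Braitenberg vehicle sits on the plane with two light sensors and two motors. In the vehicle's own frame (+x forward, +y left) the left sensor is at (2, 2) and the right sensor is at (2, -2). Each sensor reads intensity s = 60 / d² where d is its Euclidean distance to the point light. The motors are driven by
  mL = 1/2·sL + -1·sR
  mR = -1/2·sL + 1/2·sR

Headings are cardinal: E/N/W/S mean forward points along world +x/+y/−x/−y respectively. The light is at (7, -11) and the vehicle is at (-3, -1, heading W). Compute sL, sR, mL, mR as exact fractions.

15/52 5/24 -5/78 -25/624

left sensor world pos  = (-5, -3); dL² = 208
right sensor world pos = (-5, 1); dR² = 288
sL = 60/208 = 15/52
sR = 60/288 = 5/24
mL = 1/2·sL + -1·sR = -5/78
mR = -1/2·sL + 1/2·sR = -25/624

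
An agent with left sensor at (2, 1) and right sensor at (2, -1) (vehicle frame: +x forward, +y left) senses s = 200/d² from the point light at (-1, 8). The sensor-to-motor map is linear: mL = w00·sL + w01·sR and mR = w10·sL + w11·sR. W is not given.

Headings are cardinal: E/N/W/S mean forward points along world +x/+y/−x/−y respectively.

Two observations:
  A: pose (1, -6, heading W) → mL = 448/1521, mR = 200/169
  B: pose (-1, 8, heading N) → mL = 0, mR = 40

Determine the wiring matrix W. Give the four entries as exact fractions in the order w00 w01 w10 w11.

obs A: pose=(1,-6,W) → sL=8/9, sR=200/169, mL=448/1521, mR=200/169
obs B: pose=(-1,8,N) → sL=40, sR=40, mL=0, mR=40
sensor matrix S = [[8/9, 200/169], [40, 40]]; det S = -17920/1521
solve [mL_A; mL_B] = S·[w00; w01] and [mR_A; mR_B] = S·[w10; w11]:
  w00 = -1, w01 = 1, w10 = 0, w11 = 1

-1 1 0 1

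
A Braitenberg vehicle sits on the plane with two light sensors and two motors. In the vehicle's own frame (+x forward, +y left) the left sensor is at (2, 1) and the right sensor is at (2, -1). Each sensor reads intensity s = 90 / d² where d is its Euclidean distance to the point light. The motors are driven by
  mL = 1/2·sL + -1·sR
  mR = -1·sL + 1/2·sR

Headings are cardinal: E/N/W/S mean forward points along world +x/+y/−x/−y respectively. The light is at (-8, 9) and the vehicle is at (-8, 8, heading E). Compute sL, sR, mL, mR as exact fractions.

left sensor world pos  = (-6, 9); dL² = 4
right sensor world pos = (-6, 7); dR² = 8
sL = 90/4 = 45/2
sR = 90/8 = 45/4
mL = 1/2·sL + -1·sR = 0
mR = -1·sL + 1/2·sR = -135/8

45/2 45/4 0 -135/8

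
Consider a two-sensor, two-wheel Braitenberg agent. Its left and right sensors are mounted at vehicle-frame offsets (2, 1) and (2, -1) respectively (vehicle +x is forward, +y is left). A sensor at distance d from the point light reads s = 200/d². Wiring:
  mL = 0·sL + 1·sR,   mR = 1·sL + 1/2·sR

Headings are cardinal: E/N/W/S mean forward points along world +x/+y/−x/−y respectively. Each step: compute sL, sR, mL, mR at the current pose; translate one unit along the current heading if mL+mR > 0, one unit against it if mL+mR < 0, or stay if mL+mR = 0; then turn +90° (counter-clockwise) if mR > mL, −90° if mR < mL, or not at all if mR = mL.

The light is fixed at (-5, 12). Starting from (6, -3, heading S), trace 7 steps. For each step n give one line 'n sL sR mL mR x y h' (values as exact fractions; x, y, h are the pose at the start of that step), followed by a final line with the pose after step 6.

n=0: pose=(6,-3,S); sL=200/433, sR=200/389; mL=200/389, mR=121100/168437; mL+mR=207700/168437 → advance +1; mR−mL=34500/168437 → turn +1·90°
n=1: pose=(6,-4,E); sL=100/197, sR=100/229; mL=100/229, mR=32750/45113; mL+mR=52450/45113 → advance +1; mR−mL=13050/45113 → turn +1·90°
n=2: pose=(7,-4,N); sL=200/317, sR=40/73; mL=40/73, mR=20940/23141; mL+mR=33620/23141 → advance +1; mR−mL=8260/23141 → turn +1·90°
n=3: pose=(7,-3,W); sL=50/89, sR=25/37; mL=25/37, mR=5925/6586; mL+mR=10375/6586 → advance +1; mR−mL=1475/6586 → turn +1·90°
n=4: pose=(6,-3,S); sL=200/433, sR=200/389; mL=200/389, mR=121100/168437; mL+mR=207700/168437 → advance +1; mR−mL=34500/168437 → turn +1·90°
n=5: pose=(6,-4,E); sL=100/197, sR=100/229; mL=100/229, mR=32750/45113; mL+mR=52450/45113 → advance +1; mR−mL=13050/45113 → turn +1·90°
n=6: pose=(7,-4,N); sL=200/317, sR=40/73; mL=40/73, mR=20940/23141; mL+mR=33620/23141 → advance +1; mR−mL=8260/23141 → turn +1·90°

0 200/433 200/389 200/389 121100/168437 6 -3 S
1 100/197 100/229 100/229 32750/45113 6 -4 E
2 200/317 40/73 40/73 20940/23141 7 -4 N
3 50/89 25/37 25/37 5925/6586 7 -3 W
4 200/433 200/389 200/389 121100/168437 6 -3 S
5 100/197 100/229 100/229 32750/45113 6 -4 E
6 200/317 40/73 40/73 20940/23141 7 -4 N
final 7 -3 W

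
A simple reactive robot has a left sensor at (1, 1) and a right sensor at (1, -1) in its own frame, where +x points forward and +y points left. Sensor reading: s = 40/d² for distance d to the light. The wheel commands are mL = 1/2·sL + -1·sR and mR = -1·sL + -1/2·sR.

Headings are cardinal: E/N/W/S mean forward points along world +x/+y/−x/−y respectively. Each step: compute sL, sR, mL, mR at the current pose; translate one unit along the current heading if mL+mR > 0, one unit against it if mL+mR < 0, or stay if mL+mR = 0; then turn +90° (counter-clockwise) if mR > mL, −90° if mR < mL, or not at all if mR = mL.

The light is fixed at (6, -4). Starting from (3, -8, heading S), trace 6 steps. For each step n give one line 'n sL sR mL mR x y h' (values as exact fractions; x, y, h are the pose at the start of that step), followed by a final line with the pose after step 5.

n=0: pose=(3,-8,S); sL=40/29, sR=40/41; mL=-340/1189, mR=-2220/1189; mL+mR=-2560/1189 → advance -1; mR−mL=-1880/1189 → turn -1·90°
n=1: pose=(3,-7,W); sL=5/4, sR=2; mL=-11/8, mR=-9/4; mL+mR=-29/8 → advance -1; mR−mL=-7/8 → turn -1·90°
n=2: pose=(4,-7,N); sL=40/13, sR=8; mL=-84/13, mR=-92/13; mL+mR=-176/13 → advance -1; mR−mL=-8/13 → turn -1·90°
n=3: pose=(4,-8,E); sL=4, sR=20/13; mL=6/13, mR=-62/13; mL+mR=-56/13 → advance -1; mR−mL=-68/13 → turn -1·90°
n=4: pose=(3,-8,S); sL=40/29, sR=40/41; mL=-340/1189, mR=-2220/1189; mL+mR=-2560/1189 → advance -1; mR−mL=-1880/1189 → turn -1·90°
n=5: pose=(3,-7,W); sL=5/4, sR=2; mL=-11/8, mR=-9/4; mL+mR=-29/8 → advance -1; mR−mL=-7/8 → turn -1·90°

0 40/29 40/41 -340/1189 -2220/1189 3 -8 S
1 5/4 2 -11/8 -9/4 3 -7 W
2 40/13 8 -84/13 -92/13 4 -7 N
3 4 20/13 6/13 -62/13 4 -8 E
4 40/29 40/41 -340/1189 -2220/1189 3 -8 S
5 5/4 2 -11/8 -9/4 3 -7 W
final 4 -7 N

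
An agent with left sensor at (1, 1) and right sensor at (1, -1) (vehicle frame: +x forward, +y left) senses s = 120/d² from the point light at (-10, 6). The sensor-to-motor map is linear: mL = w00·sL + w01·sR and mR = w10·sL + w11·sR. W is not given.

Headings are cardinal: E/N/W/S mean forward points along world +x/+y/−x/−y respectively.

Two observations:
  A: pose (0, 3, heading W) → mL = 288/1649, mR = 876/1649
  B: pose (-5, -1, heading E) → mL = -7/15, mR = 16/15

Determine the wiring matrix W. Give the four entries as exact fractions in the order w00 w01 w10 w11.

-1 1 1 -1/2

obs A: pose=(0,3,W) → sL=120/97, sR=24/17, mL=288/1649, mR=876/1649
obs B: pose=(-5,-1,E) → sL=5/3, sR=6/5, mL=-7/15, mR=16/15
sensor matrix S = [[120/97, 24/17], [5/3, 6/5]]; det S = -1432/1649
solve [mL_A; mL_B] = S·[w00; w01] and [mR_A; mR_B] = S·[w10; w11]:
  w00 = -1, w01 = 1, w10 = 1, w11 = -1/2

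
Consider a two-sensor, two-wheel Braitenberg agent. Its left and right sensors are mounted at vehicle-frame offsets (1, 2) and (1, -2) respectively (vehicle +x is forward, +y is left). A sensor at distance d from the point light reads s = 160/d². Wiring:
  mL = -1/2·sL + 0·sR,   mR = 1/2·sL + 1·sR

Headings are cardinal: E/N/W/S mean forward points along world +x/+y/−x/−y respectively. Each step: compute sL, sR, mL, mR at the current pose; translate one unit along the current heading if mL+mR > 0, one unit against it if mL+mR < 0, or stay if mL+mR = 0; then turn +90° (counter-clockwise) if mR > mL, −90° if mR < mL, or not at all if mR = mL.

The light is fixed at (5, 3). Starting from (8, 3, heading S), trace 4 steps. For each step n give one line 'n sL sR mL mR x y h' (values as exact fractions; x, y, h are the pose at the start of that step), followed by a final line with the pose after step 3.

0 80/13 80 -40/13 1080/13 8 3 S
1 160/17 32/5 -80/17 944/85 8 2 E
2 40 40/9 -20 220/9 9 2 N
3 160/13 160/13 -80/13 240/13 9 3 W
final 8 3 S

n=0: pose=(8,3,S); sL=80/13, sR=80; mL=-40/13, mR=1080/13; mL+mR=80 → advance +1; mR−mL=1120/13 → turn +1·90°
n=1: pose=(8,2,E); sL=160/17, sR=32/5; mL=-80/17, mR=944/85; mL+mR=32/5 → advance +1; mR−mL=1344/85 → turn +1·90°
n=2: pose=(9,2,N); sL=40, sR=40/9; mL=-20, mR=220/9; mL+mR=40/9 → advance +1; mR−mL=400/9 → turn +1·90°
n=3: pose=(9,3,W); sL=160/13, sR=160/13; mL=-80/13, mR=240/13; mL+mR=160/13 → advance +1; mR−mL=320/13 → turn +1·90°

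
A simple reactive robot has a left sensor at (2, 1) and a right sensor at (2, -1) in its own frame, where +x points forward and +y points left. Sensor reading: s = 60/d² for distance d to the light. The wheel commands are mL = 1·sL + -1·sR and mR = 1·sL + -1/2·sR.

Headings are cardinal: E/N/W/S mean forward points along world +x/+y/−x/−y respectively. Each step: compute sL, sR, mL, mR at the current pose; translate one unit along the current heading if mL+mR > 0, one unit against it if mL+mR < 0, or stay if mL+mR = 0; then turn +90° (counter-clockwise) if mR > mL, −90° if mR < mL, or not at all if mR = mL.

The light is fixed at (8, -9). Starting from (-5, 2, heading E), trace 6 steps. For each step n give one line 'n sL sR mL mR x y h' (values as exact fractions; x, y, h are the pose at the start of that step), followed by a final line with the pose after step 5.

n=0: pose=(-5,2,E); sL=12/53, sR=60/221; mL=-528/11713, mR=1062/11713; mL+mR=534/11713 → advance +1; mR−mL=30/221 → turn +1·90°
n=1: pose=(-4,2,N); sL=30/169, sR=6/29; mL=-144/4901, mR=363/4901; mL+mR=219/4901 → advance +1; mR−mL=3/29 → turn +1·90°
n=2: pose=(-4,3,W); sL=60/317, sR=12/73; mL=576/23141, mR=2478/23141; mL+mR=3054/23141 → advance +1; mR−mL=6/73 → turn +1·90°
n=3: pose=(-5,3,S); sL=15/61, sR=15/74; mL=195/4514, mR=1305/9028; mL+mR=1695/9028 → advance +1; mR−mL=15/148 → turn +1·90°
n=4: pose=(-5,2,E); sL=12/53, sR=60/221; mL=-528/11713, mR=1062/11713; mL+mR=534/11713 → advance +1; mR−mL=30/221 → turn +1·90°
n=5: pose=(-4,2,N); sL=30/169, sR=6/29; mL=-144/4901, mR=363/4901; mL+mR=219/4901 → advance +1; mR−mL=3/29 → turn +1·90°

0 12/53 60/221 -528/11713 1062/11713 -5 2 E
1 30/169 6/29 -144/4901 363/4901 -4 2 N
2 60/317 12/73 576/23141 2478/23141 -4 3 W
3 15/61 15/74 195/4514 1305/9028 -5 3 S
4 12/53 60/221 -528/11713 1062/11713 -5 2 E
5 30/169 6/29 -144/4901 363/4901 -4 2 N
final -4 3 W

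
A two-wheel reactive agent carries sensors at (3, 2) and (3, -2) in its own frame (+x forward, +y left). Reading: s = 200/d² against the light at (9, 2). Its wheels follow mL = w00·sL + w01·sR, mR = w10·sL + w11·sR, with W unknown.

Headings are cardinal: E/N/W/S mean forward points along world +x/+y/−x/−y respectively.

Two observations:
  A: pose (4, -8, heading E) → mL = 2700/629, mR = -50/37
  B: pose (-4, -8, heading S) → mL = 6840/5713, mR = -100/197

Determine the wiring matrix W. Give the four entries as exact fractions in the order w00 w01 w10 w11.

1 1 0 -1

obs A: pose=(4,-8,E) → sL=50/17, sR=50/37, mL=2700/629, mR=-50/37
obs B: pose=(-4,-8,S) → sL=20/29, sR=100/197, mL=6840/5713, mR=-100/197
sensor matrix S = [[50/17, 50/37], [20/29, 100/197]]; det S = 2016000/3593477
solve [mL_A; mL_B] = S·[w00; w01] and [mR_A; mR_B] = S·[w10; w11]:
  w00 = 1, w01 = 1, w10 = 0, w11 = -1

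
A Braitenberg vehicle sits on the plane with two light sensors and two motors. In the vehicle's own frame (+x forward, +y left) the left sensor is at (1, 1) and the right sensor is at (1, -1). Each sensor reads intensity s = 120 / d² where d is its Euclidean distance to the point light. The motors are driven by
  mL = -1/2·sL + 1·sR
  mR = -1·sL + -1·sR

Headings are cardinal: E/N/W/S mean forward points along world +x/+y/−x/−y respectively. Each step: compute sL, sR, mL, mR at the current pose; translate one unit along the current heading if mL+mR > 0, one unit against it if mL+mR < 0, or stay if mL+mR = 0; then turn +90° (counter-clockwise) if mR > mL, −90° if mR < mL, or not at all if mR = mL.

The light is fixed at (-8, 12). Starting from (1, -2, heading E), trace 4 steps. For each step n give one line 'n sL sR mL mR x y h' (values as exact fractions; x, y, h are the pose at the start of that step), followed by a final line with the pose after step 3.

n=0: pose=(1,-2,E); sL=120/269, sR=24/65; mL=2556/17485, mR=-14256/17485; mL+mR=-180/269 → advance -1; mR−mL=-16812/17485 → turn -1·90°
n=1: pose=(0,-2,S); sL=20/51, sR=60/137; mL=1690/6987, mR=-5800/6987; mL+mR=-10/17 → advance -1; mR−mL=-7490/6987 → turn -1·90°
n=2: pose=(0,-1,W); sL=24/49, sR=120/193; mL=3564/9457, mR=-10512/9457; mL+mR=-36/49 → advance -1; mR−mL=-14076/9457 → turn -1·90°
n=3: pose=(1,-1,N); sL=15/26, sR=30/61; mL=645/3172, mR=-1695/1586; mL+mR=-45/52 → advance -1; mR−mL=-4035/3172 → turn -1·90°

0 120/269 24/65 2556/17485 -14256/17485 1 -2 E
1 20/51 60/137 1690/6987 -5800/6987 0 -2 S
2 24/49 120/193 3564/9457 -10512/9457 0 -1 W
3 15/26 30/61 645/3172 -1695/1586 1 -1 N
final 1 -2 E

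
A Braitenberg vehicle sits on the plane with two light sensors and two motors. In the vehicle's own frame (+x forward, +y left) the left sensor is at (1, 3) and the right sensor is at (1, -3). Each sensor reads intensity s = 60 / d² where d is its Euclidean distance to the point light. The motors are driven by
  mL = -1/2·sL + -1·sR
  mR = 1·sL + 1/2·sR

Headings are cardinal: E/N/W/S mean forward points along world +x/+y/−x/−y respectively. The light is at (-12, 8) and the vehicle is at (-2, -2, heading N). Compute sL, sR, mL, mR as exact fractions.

6/13 6/25 -153/325 189/325

left sensor world pos  = (-5, -1); dL² = 130
right sensor world pos = (1, -1); dR² = 250
sL = 60/130 = 6/13
sR = 60/250 = 6/25
mL = -1/2·sL + -1·sR = -153/325
mR = 1·sL + 1/2·sR = 189/325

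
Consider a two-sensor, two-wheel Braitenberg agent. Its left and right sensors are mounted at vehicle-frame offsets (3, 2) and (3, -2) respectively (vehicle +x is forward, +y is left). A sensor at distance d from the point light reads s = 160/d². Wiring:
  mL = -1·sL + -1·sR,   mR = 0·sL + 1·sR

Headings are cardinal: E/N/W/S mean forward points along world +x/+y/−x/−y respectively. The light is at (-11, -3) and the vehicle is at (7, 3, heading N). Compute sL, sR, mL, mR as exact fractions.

160/337 160/481 -130880/162097 160/481

left sensor world pos  = (5, 6); dL² = 337
right sensor world pos = (9, 6); dR² = 481
sL = 160/337 = 160/337
sR = 160/481 = 160/481
mL = -1·sL + -1·sR = -130880/162097
mR = 0·sL + 1·sR = 160/481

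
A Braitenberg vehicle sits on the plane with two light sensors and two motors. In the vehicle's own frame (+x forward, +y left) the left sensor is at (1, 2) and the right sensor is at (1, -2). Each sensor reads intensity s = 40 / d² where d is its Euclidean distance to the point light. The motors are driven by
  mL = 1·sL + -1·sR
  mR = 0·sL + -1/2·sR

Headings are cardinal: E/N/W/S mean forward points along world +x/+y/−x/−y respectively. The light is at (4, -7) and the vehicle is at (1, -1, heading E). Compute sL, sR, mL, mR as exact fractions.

left sensor world pos  = (2, 1); dL² = 68
right sensor world pos = (2, -3); dR² = 20
sL = 40/68 = 10/17
sR = 40/20 = 2
mL = 1·sL + -1·sR = -24/17
mR = 0·sL + -1/2·sR = -1

10/17 2 -24/17 -1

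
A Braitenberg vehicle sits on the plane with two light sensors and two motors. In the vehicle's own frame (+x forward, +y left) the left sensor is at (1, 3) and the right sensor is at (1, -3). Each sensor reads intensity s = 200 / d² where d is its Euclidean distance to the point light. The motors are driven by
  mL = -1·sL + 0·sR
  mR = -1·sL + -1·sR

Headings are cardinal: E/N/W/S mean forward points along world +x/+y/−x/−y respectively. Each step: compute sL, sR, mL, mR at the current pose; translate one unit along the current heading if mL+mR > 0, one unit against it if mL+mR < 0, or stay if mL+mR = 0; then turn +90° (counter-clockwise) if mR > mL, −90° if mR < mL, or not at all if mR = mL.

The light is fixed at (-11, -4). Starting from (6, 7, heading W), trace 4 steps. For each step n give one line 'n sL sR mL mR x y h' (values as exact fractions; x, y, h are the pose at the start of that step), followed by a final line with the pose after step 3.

0 5/8 50/113 -5/8 -965/904 6 7 W
1 200/369 40/117 -200/369 -4240/4797 7 7 N
2 20/53 20/41 -20/53 -1880/2173 7 6 E
3 200/481 200/277 -200/481 -151600/133237 6 6 S
final 6 7 W

n=0: pose=(6,7,W); sL=5/8, sR=50/113; mL=-5/8, mR=-965/904; mL+mR=-765/452 → advance -1; mR−mL=-50/113 → turn -1·90°
n=1: pose=(7,7,N); sL=200/369, sR=40/117; mL=-200/369, mR=-4240/4797; mL+mR=-760/533 → advance -1; mR−mL=-40/117 → turn -1·90°
n=2: pose=(7,6,E); sL=20/53, sR=20/41; mL=-20/53, mR=-1880/2173; mL+mR=-2700/2173 → advance -1; mR−mL=-20/41 → turn -1·90°
n=3: pose=(6,6,S); sL=200/481, sR=200/277; mL=-200/481, mR=-151600/133237; mL+mR=-207000/133237 → advance -1; mR−mL=-200/277 → turn -1·90°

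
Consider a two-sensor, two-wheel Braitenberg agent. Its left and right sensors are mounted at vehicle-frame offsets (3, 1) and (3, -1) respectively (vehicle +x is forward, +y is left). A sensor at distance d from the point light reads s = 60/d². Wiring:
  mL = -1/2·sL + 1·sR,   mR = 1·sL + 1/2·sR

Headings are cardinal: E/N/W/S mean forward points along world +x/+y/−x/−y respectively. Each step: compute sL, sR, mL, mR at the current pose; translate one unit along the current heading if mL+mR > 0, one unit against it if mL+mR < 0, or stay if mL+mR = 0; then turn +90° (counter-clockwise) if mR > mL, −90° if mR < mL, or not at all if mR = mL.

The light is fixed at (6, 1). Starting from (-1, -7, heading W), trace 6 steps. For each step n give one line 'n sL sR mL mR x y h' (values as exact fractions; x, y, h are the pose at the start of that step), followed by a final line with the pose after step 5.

0 60/181 60/149 6390/26969 14370/26969 -1 -7 W
1 6/17 30/101 207/1717 861/1717 -2 -7 S
2 60/89 12/25 318/2225 2034/2225 -2 -8 E
3 3/5 5/6 8/15 61/60 -1 -8 N
4 60/181 60/149 6390/26969 14370/26969 -1 -7 W
5 6/17 30/101 207/1717 861/1717 -2 -7 S
final -2 -8 E

n=0: pose=(-1,-7,W); sL=60/181, sR=60/149; mL=6390/26969, mR=14370/26969; mL+mR=20760/26969 → advance +1; mR−mL=7980/26969 → turn +1·90°
n=1: pose=(-2,-7,S); sL=6/17, sR=30/101; mL=207/1717, mR=861/1717; mL+mR=1068/1717 → advance +1; mR−mL=654/1717 → turn +1·90°
n=2: pose=(-2,-8,E); sL=60/89, sR=12/25; mL=318/2225, mR=2034/2225; mL+mR=2352/2225 → advance +1; mR−mL=1716/2225 → turn +1·90°
n=3: pose=(-1,-8,N); sL=3/5, sR=5/6; mL=8/15, mR=61/60; mL+mR=31/20 → advance +1; mR−mL=29/60 → turn +1·90°
n=4: pose=(-1,-7,W); sL=60/181, sR=60/149; mL=6390/26969, mR=14370/26969; mL+mR=20760/26969 → advance +1; mR−mL=7980/26969 → turn +1·90°
n=5: pose=(-2,-7,S); sL=6/17, sR=30/101; mL=207/1717, mR=861/1717; mL+mR=1068/1717 → advance +1; mR−mL=654/1717 → turn +1·90°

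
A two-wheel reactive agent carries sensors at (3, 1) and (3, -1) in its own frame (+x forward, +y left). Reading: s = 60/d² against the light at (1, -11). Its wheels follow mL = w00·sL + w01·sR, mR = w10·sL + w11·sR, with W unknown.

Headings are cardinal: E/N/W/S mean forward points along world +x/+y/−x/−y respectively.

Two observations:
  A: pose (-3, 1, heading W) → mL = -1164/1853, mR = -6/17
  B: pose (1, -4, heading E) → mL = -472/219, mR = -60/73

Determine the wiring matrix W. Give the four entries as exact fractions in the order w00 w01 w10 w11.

-1 -1 -1 0

obs A: pose=(-3,1,W) → sL=6/17, sR=30/109, mL=-1164/1853, mR=-6/17
obs B: pose=(1,-4,E) → sL=60/73, sR=4/3, mL=-472/219, mR=-60/73
sensor matrix S = [[6/17, 30/109], [60/73, 4/3]]; det S = 33056/135269
solve [mL_A; mL_B] = S·[w00; w01] and [mR_A; mR_B] = S·[w10; w11]:
  w00 = -1, w01 = -1, w10 = -1, w11 = 0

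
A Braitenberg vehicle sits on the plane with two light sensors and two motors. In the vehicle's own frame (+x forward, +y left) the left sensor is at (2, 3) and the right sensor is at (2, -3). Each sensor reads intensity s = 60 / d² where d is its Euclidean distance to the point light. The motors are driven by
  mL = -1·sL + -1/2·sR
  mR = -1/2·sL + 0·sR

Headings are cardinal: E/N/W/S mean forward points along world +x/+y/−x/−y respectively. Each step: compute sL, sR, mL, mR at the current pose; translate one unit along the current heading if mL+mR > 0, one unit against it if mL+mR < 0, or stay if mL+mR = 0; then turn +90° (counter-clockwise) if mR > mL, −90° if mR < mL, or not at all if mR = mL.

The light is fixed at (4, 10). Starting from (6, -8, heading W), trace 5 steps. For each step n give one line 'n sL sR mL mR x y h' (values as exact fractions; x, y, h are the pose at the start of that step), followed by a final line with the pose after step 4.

0 20/147 4/15 -66/245 -10/147 6 -8 W
1 15/109 3/20 -927/4360 -15/218 7 -8 S
2 60/221 12/85 -378/1105 -30/221 7 -7 E
3 30/113 6/25 -1089/2825 -15/113 6 -7 N
4 20/147 4/15 -66/245 -10/147 6 -8 W
final 7 -8 S

n=0: pose=(6,-8,W); sL=20/147, sR=4/15; mL=-66/245, mR=-10/147; mL+mR=-248/735 → advance -1; mR−mL=148/735 → turn +1·90°
n=1: pose=(7,-8,S); sL=15/109, sR=3/20; mL=-927/4360, mR=-15/218; mL+mR=-1227/4360 → advance -1; mR−mL=627/4360 → turn +1·90°
n=2: pose=(7,-7,E); sL=60/221, sR=12/85; mL=-378/1105, mR=-30/221; mL+mR=-528/1105 → advance -1; mR−mL=228/1105 → turn +1·90°
n=3: pose=(6,-7,N); sL=30/113, sR=6/25; mL=-1089/2825, mR=-15/113; mL+mR=-1464/2825 → advance -1; mR−mL=714/2825 → turn +1·90°
n=4: pose=(6,-8,W); sL=20/147, sR=4/15; mL=-66/245, mR=-10/147; mL+mR=-248/735 → advance -1; mR−mL=148/735 → turn +1·90°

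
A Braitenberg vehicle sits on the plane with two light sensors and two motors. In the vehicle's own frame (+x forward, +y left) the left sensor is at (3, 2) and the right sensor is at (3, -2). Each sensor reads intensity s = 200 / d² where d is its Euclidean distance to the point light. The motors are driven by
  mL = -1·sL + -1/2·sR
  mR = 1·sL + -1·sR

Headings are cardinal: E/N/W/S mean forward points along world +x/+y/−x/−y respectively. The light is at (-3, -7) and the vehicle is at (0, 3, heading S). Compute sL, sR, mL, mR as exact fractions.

100/37 4 -174/37 -48/37

left sensor world pos  = (2, 0); dL² = 74
right sensor world pos = (-2, 0); dR² = 50
sL = 200/74 = 100/37
sR = 200/50 = 4
mL = -1·sL + -1/2·sR = -174/37
mR = 1·sL + -1·sR = -48/37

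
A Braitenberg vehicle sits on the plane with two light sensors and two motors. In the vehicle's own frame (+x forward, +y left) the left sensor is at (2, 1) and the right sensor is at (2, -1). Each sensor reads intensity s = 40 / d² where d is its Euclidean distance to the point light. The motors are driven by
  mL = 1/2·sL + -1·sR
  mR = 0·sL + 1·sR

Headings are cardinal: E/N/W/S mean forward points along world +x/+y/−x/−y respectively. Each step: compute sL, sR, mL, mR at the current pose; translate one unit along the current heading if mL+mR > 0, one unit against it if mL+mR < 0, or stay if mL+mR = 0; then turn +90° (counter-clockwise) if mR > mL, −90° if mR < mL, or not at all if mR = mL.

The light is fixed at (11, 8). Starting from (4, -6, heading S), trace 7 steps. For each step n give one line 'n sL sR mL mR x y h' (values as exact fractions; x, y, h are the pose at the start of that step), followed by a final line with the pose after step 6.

0 10/73 1/8 -33/584 1/8 4 -6 S
1 40/221 40/281 -3220/62101 40/281 4 -7 E
2 20/109 20/97 -1210/10573 20/97 5 -7 N
3 40/289 40/233 -6900/67337 40/233 5 -6 W
4 10/73 1/8 -33/584 1/8 4 -6 S
5 40/221 40/281 -3220/62101 40/281 4 -7 E
6 20/109 20/97 -1210/10573 20/97 5 -7 N
final 5 -6 W

n=0: pose=(4,-6,S); sL=10/73, sR=1/8; mL=-33/584, mR=1/8; mL+mR=5/73 → advance +1; mR−mL=53/292 → turn +1·90°
n=1: pose=(4,-7,E); sL=40/221, sR=40/281; mL=-3220/62101, mR=40/281; mL+mR=20/221 → advance +1; mR−mL=12060/62101 → turn +1·90°
n=2: pose=(5,-7,N); sL=20/109, sR=20/97; mL=-1210/10573, mR=20/97; mL+mR=10/109 → advance +1; mR−mL=3390/10573 → turn +1·90°
n=3: pose=(5,-6,W); sL=40/289, sR=40/233; mL=-6900/67337, mR=40/233; mL+mR=20/289 → advance +1; mR−mL=18460/67337 → turn +1·90°
n=4: pose=(4,-6,S); sL=10/73, sR=1/8; mL=-33/584, mR=1/8; mL+mR=5/73 → advance +1; mR−mL=53/292 → turn +1·90°
n=5: pose=(4,-7,E); sL=40/221, sR=40/281; mL=-3220/62101, mR=40/281; mL+mR=20/221 → advance +1; mR−mL=12060/62101 → turn +1·90°
n=6: pose=(5,-7,N); sL=20/109, sR=20/97; mL=-1210/10573, mR=20/97; mL+mR=10/109 → advance +1; mR−mL=3390/10573 → turn +1·90°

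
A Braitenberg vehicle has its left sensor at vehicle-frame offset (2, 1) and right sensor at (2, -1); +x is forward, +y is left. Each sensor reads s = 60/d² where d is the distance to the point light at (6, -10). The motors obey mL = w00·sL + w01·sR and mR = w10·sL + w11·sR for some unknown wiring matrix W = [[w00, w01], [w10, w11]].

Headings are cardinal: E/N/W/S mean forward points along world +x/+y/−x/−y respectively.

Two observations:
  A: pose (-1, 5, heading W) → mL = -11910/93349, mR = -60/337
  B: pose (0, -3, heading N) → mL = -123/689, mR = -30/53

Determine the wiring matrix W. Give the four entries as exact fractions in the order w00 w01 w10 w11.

obs A: pose=(-1,5,W) → sL=60/277, sR=60/337, mL=-11910/93349, mR=-60/337
obs B: pose=(0,-3,N) → sL=6/13, sR=30/53, mL=-123/689, mR=-30/53
sensor matrix S = [[60/277, 60/337], [6/13, 30/53]]; det S = 2600640/64317461
solve [mL_A; mL_B] = S·[w00; w01] and [mR_A; mR_B] = S·[w10; w11]:
  w00 = -1, w01 = 1/2, w10 = 0, w11 = -1

-1 1/2 0 -1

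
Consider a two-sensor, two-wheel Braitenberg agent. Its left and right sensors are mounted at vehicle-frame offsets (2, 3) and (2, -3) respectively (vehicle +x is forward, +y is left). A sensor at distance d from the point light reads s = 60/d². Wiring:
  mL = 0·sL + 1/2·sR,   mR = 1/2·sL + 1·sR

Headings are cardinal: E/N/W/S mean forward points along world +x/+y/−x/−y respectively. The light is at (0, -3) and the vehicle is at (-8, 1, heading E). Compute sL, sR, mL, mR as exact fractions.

left sensor world pos  = (-6, 4); dL² = 85
right sensor world pos = (-6, -2); dR² = 37
sL = 60/85 = 12/17
sR = 60/37 = 60/37
mL = 0·sL + 1/2·sR = 30/37
mR = 1/2·sL + 1·sR = 1242/629

12/17 60/37 30/37 1242/629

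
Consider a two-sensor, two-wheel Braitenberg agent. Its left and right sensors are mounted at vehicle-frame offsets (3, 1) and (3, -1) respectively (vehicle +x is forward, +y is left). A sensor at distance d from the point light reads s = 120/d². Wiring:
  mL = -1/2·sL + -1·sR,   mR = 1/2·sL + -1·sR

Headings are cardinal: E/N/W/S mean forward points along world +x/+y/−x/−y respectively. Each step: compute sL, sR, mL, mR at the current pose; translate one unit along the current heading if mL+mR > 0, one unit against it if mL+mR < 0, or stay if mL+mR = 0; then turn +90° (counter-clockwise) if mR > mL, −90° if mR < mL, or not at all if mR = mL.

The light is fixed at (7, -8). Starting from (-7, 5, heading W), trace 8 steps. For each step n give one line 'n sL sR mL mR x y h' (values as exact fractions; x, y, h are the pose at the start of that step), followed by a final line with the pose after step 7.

n=0: pose=(-7,5,W); sL=120/433, sR=24/97; mL=-16212/42001, mR=-4572/42001; mL+mR=-48/97 → advance -1; mR−mL=120/433 → turn +1·90°
n=1: pose=(-6,5,S); sL=30/61, sR=15/37; mL=-1470/2257, mR=-360/2257; mL+mR=-30/37 → advance -1; mR−mL=30/61 → turn +1·90°
n=2: pose=(-6,6,E); sL=24/65, sR=120/269; mL=-11028/17485, mR=-4572/17485; mL+mR=-240/269 → advance -1; mR−mL=24/65 → turn +1·90°
n=3: pose=(-7,6,N); sL=60/257, sR=60/229; mL=-22290/58853, mR=-8550/58853; mL+mR=-120/229 → advance -1; mR−mL=60/257 → turn +1·90°
n=4: pose=(-7,5,W); sL=120/433, sR=24/97; mL=-16212/42001, mR=-4572/42001; mL+mR=-48/97 → advance -1; mR−mL=120/433 → turn +1·90°
n=5: pose=(-6,5,S); sL=30/61, sR=15/37; mL=-1470/2257, mR=-360/2257; mL+mR=-30/37 → advance -1; mR−mL=30/61 → turn +1·90°
n=6: pose=(-6,6,E); sL=24/65, sR=120/269; mL=-11028/17485, mR=-4572/17485; mL+mR=-240/269 → advance -1; mR−mL=24/65 → turn +1·90°
n=7: pose=(-7,6,N); sL=60/257, sR=60/229; mL=-22290/58853, mR=-8550/58853; mL+mR=-120/229 → advance -1; mR−mL=60/257 → turn +1·90°

0 120/433 24/97 -16212/42001 -4572/42001 -7 5 W
1 30/61 15/37 -1470/2257 -360/2257 -6 5 S
2 24/65 120/269 -11028/17485 -4572/17485 -6 6 E
3 60/257 60/229 -22290/58853 -8550/58853 -7 6 N
4 120/433 24/97 -16212/42001 -4572/42001 -7 5 W
5 30/61 15/37 -1470/2257 -360/2257 -6 5 S
6 24/65 120/269 -11028/17485 -4572/17485 -6 6 E
7 60/257 60/229 -22290/58853 -8550/58853 -7 6 N
final -7 5 W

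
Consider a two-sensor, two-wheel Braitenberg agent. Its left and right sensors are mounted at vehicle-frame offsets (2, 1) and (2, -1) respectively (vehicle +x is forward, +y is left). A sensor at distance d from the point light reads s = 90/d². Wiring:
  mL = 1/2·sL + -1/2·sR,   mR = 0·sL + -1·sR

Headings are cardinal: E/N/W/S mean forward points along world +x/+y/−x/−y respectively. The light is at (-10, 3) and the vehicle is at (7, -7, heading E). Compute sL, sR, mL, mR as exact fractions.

left sensor world pos  = (9, -6); dL² = 442
right sensor world pos = (9, -8); dR² = 482
sL = 90/442 = 45/221
sR = 90/482 = 45/241
mL = 1/2·sL + -1/2·sR = 450/53261
mR = 0·sL + -1·sR = -45/241

45/221 45/241 450/53261 -45/241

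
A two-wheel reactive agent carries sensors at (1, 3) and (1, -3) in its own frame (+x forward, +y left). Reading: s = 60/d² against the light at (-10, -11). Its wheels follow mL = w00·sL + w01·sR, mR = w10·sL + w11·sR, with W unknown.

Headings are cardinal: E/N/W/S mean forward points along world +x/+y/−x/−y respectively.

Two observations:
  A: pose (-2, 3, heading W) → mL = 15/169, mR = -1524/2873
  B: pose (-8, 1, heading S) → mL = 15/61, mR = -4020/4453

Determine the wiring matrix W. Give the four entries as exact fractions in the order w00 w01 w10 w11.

obs A: pose=(-2,3,W) → sL=6/17, sR=30/169, mL=15/169, mR=-1524/2873
obs B: pose=(-8,1,S) → sL=30/73, sR=30/61, mL=15/61, mR=-4020/4453
sensor matrix S = [[6/17, 30/169], [30/73, 30/61]]; det S = 1287360/12793469
solve [mL_A; mL_B] = S·[w00; w01] and [mR_A; mR_B] = S·[w10; w11]:
  w00 = 0, w01 = 1/2, w10 = -1, w11 = -1

0 1/2 -1 -1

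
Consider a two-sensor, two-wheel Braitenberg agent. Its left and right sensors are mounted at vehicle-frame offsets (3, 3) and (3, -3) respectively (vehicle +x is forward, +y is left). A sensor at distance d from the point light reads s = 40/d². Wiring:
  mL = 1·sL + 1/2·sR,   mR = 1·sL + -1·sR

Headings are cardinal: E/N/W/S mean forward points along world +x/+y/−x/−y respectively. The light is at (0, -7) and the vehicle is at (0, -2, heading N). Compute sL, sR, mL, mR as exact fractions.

left sensor world pos  = (-3, 1); dL² = 73
right sensor world pos = (3, 1); dR² = 73
sL = 40/73 = 40/73
sR = 40/73 = 40/73
mL = 1·sL + 1/2·sR = 60/73
mR = 1·sL + -1·sR = 0

40/73 40/73 60/73 0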